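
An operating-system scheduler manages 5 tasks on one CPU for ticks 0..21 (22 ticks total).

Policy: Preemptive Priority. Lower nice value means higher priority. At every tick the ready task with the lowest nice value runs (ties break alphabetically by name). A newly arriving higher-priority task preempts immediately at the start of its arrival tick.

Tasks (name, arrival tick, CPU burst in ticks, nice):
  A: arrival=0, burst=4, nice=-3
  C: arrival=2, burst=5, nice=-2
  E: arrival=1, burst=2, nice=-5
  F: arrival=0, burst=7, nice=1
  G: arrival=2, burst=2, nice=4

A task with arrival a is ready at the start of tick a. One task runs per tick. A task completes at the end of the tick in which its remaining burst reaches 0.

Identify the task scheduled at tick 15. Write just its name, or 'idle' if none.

running at tick 15 = F

t=0: ready={A,F} → run A
t=1: ready={A,E,F} → run E
t=2: ready={A,C,E,F,G} → run E
t=3: ready={A,C,F,G} → run A
t=4: ready={A,C,F,G} → run A
t=5: ready={A,C,F,G} → run A
t=6: ready={C,F,G} → run C
t=7: ready={C,F,G} → run C
t=8: ready={C,F,G} → run C
t=9: ready={C,F,G} → run C
t=10: ready={C,F,G} → run C
t=11: ready={F,G} → run F
t=12: ready={F,G} → run F
t=13: ready={F,G} → run F
t=14: ready={F,G} → run F
t=15: ready={F,G} → run F
t=16: ready={F,G} → run F
t=17: ready={F,G} → run F
t=18: ready={G} → run G
t=19: ready={G} → run G
t=20: (idle)
t=21: (idle)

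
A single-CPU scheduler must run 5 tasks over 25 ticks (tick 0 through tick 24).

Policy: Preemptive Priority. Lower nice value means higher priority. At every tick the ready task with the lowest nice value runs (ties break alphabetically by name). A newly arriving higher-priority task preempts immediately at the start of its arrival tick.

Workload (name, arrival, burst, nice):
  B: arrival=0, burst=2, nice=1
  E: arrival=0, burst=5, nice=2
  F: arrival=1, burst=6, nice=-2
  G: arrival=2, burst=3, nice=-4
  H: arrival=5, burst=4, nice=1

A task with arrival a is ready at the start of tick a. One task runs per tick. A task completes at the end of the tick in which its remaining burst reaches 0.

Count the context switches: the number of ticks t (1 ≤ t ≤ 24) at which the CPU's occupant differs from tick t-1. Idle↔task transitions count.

t=0: ready={B,E} → run B
t=1: ready={B,E,F} → run F
t=2: ready={B,E,F,G} → run G
t=3: ready={B,E,F,G} → run G
t=4: ready={B,E,F,G} → run G
t=5: ready={B,E,F,H} → run F
t=6: ready={B,E,F,H} → run F
t=7: ready={B,E,F,H} → run F
t=8: ready={B,E,F,H} → run F
t=9: ready={B,E,F,H} → run F
t=10: ready={B,E,H} → run B
t=11: ready={E,H} → run H
t=12: ready={E,H} → run H
t=13: ready={E,H} → run H
t=14: ready={E,H} → run H
t=15: ready={E} → run E
t=16: ready={E} → run E
t=17: ready={E} → run E
t=18: ready={E} → run E
t=19: ready={E} → run E
t=20: (idle)
t=21: (idle)
t=22: (idle)
t=23: (idle)
t=24: (idle)

context switches = 7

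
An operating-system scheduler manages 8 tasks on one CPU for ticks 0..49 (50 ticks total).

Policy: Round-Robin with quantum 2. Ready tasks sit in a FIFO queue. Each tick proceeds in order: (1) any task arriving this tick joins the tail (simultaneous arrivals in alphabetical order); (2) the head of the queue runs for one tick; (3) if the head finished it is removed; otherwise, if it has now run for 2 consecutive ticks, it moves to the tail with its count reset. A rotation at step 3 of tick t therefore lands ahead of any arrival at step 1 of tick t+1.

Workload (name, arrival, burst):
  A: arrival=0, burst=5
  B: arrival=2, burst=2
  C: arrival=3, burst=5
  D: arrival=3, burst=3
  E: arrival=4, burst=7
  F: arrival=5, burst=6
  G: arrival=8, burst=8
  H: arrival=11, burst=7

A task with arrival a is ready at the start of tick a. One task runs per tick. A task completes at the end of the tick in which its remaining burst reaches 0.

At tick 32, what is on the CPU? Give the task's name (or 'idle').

running at tick 32 = E

t=0: queue=[A] q_used=0 → run A
t=1: queue=[A] q_used=1 → run A
t=2: queue=[A,B] q_used=0 → run A
t=3: queue=[A,B,C,D] q_used=1 → run A
t=4: queue=[B,C,D,A,E] q_used=0 → run B
t=5: queue=[B,C,D,A,E,F] q_used=1 → run B
t=6: queue=[C,D,A,E,F] q_used=0 → run C
t=7: queue=[C,D,A,E,F] q_used=1 → run C
t=8: queue=[D,A,E,F,C,G] q_used=0 → run D
t=9: queue=[D,A,E,F,C,G] q_used=1 → run D
t=10: queue=[A,E,F,C,G,D] q_used=0 → run A
t=11: queue=[E,F,C,G,D,H] q_used=0 → run E
t=12: queue=[E,F,C,G,D,H] q_used=1 → run E
t=13: queue=[F,C,G,D,H,E] q_used=0 → run F
t=14: queue=[F,C,G,D,H,E] q_used=1 → run F
t=15: queue=[C,G,D,H,E,F] q_used=0 → run C
t=16: queue=[C,G,D,H,E,F] q_used=1 → run C
t=17: queue=[G,D,H,E,F,C] q_used=0 → run G
t=18: queue=[G,D,H,E,F,C] q_used=1 → run G
t=19: queue=[D,H,E,F,C,G] q_used=0 → run D
t=20: queue=[H,E,F,C,G] q_used=0 → run H
t=21: queue=[H,E,F,C,G] q_used=1 → run H
t=22: queue=[E,F,C,G,H] q_used=0 → run E
t=23: queue=[E,F,C,G,H] q_used=1 → run E
t=24: queue=[F,C,G,H,E] q_used=0 → run F
t=25: queue=[F,C,G,H,E] q_used=1 → run F
t=26: queue=[C,G,H,E,F] q_used=0 → run C
t=27: queue=[G,H,E,F] q_used=0 → run G
t=28: queue=[G,H,E,F] q_used=1 → run G
t=29: queue=[H,E,F,G] q_used=0 → run H
t=30: queue=[H,E,F,G] q_used=1 → run H
t=31: queue=[E,F,G,H] q_used=0 → run E
t=32: queue=[E,F,G,H] q_used=1 → run E
t=33: queue=[F,G,H,E] q_used=0 → run F
t=34: queue=[F,G,H,E] q_used=1 → run F
t=35: queue=[G,H,E] q_used=0 → run G
t=36: queue=[G,H,E] q_used=1 → run G
t=37: queue=[H,E,G] q_used=0 → run H
t=38: queue=[H,E,G] q_used=1 → run H
t=39: queue=[E,G,H] q_used=0 → run E
t=40: queue=[G,H] q_used=0 → run G
t=41: queue=[G,H] q_used=1 → run G
t=42: queue=[H] q_used=0 → run H
t=43: (idle)
t=44: (idle)
t=45: (idle)
t=46: (idle)
t=47: (idle)
t=48: (idle)
t=49: (idle)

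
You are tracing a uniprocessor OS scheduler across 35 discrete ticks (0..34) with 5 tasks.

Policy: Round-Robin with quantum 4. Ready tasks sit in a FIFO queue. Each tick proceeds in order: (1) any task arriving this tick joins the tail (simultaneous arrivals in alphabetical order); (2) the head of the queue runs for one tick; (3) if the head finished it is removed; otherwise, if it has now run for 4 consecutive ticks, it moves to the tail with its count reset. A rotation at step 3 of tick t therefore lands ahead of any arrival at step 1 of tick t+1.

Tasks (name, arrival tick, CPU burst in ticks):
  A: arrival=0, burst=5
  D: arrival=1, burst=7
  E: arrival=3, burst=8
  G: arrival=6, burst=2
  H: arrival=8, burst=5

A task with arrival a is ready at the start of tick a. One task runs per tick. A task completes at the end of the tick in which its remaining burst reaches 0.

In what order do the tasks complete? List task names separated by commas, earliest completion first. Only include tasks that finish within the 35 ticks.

completion order = A, G, D, E, H

t=0: queue=[A] q_used=0 → run A
t=1: queue=[A,D] q_used=1 → run A
t=2: queue=[A,D] q_used=2 → run A
t=3: queue=[A,D,E] q_used=3 → run A
t=4: queue=[D,E,A] q_used=0 → run D
t=5: queue=[D,E,A] q_used=1 → run D
t=6: queue=[D,E,A,G] q_used=2 → run D
t=7: queue=[D,E,A,G] q_used=3 → run D
t=8: queue=[E,A,G,D,H] q_used=0 → run E
t=9: queue=[E,A,G,D,H] q_used=1 → run E
t=10: queue=[E,A,G,D,H] q_used=2 → run E
t=11: queue=[E,A,G,D,H] q_used=3 → run E
t=12: queue=[A,G,D,H,E] q_used=0 → run A
t=13: queue=[G,D,H,E] q_used=0 → run G
t=14: queue=[G,D,H,E] q_used=1 → run G
t=15: queue=[D,H,E] q_used=0 → run D
t=16: queue=[D,H,E] q_used=1 → run D
t=17: queue=[D,H,E] q_used=2 → run D
t=18: queue=[H,E] q_used=0 → run H
t=19: queue=[H,E] q_used=1 → run H
t=20: queue=[H,E] q_used=2 → run H
t=21: queue=[H,E] q_used=3 → run H
t=22: queue=[E,H] q_used=0 → run E
t=23: queue=[E,H] q_used=1 → run E
t=24: queue=[E,H] q_used=2 → run E
t=25: queue=[E,H] q_used=3 → run E
t=26: queue=[H] q_used=0 → run H
t=27: (idle)
t=28: (idle)
t=29: (idle)
t=30: (idle)
t=31: (idle)
t=32: (idle)
t=33: (idle)
t=34: (idle)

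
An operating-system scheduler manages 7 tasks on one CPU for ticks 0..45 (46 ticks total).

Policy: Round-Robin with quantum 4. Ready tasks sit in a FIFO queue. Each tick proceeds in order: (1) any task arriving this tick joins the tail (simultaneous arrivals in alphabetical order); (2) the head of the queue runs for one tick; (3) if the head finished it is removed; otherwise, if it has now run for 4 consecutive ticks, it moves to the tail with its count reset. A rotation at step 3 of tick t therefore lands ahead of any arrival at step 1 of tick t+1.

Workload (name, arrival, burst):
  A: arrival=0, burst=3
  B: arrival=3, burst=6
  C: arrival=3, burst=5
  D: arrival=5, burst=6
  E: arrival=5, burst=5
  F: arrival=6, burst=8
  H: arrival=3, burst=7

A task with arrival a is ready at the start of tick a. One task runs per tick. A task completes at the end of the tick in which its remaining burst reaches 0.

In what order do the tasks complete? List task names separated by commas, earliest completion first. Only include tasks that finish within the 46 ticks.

completion order = A, B, C, H, D, E, F

t=0: queue=[A] q_used=0 → run A
t=1: queue=[A] q_used=1 → run A
t=2: queue=[A] q_used=2 → run A
t=3: queue=[B,C,H] q_used=0 → run B
t=4: queue=[B,C,H] q_used=1 → run B
t=5: queue=[B,C,H,D,E] q_used=2 → run B
t=6: queue=[B,C,H,D,E,F] q_used=3 → run B
t=7: queue=[C,H,D,E,F,B] q_used=0 → run C
t=8: queue=[C,H,D,E,F,B] q_used=1 → run C
t=9: queue=[C,H,D,E,F,B] q_used=2 → run C
t=10: queue=[C,H,D,E,F,B] q_used=3 → run C
t=11: queue=[H,D,E,F,B,C] q_used=0 → run H
t=12: queue=[H,D,E,F,B,C] q_used=1 → run H
t=13: queue=[H,D,E,F,B,C] q_used=2 → run H
t=14: queue=[H,D,E,F,B,C] q_used=3 → run H
t=15: queue=[D,E,F,B,C,H] q_used=0 → run D
t=16: queue=[D,E,F,B,C,H] q_used=1 → run D
t=17: queue=[D,E,F,B,C,H] q_used=2 → run D
t=18: queue=[D,E,F,B,C,H] q_used=3 → run D
t=19: queue=[E,F,B,C,H,D] q_used=0 → run E
t=20: queue=[E,F,B,C,H,D] q_used=1 → run E
t=21: queue=[E,F,B,C,H,D] q_used=2 → run E
t=22: queue=[E,F,B,C,H,D] q_used=3 → run E
t=23: queue=[F,B,C,H,D,E] q_used=0 → run F
t=24: queue=[F,B,C,H,D,E] q_used=1 → run F
t=25: queue=[F,B,C,H,D,E] q_used=2 → run F
t=26: queue=[F,B,C,H,D,E] q_used=3 → run F
t=27: queue=[B,C,H,D,E,F] q_used=0 → run B
t=28: queue=[B,C,H,D,E,F] q_used=1 → run B
t=29: queue=[C,H,D,E,F] q_used=0 → run C
t=30: queue=[H,D,E,F] q_used=0 → run H
t=31: queue=[H,D,E,F] q_used=1 → run H
t=32: queue=[H,D,E,F] q_used=2 → run H
t=33: queue=[D,E,F] q_used=0 → run D
t=34: queue=[D,E,F] q_used=1 → run D
t=35: queue=[E,F] q_used=0 → run E
t=36: queue=[F] q_used=0 → run F
t=37: queue=[F] q_used=1 → run F
t=38: queue=[F] q_used=2 → run F
t=39: queue=[F] q_used=3 → run F
t=40: (idle)
t=41: (idle)
t=42: (idle)
t=43: (idle)
t=44: (idle)
t=45: (idle)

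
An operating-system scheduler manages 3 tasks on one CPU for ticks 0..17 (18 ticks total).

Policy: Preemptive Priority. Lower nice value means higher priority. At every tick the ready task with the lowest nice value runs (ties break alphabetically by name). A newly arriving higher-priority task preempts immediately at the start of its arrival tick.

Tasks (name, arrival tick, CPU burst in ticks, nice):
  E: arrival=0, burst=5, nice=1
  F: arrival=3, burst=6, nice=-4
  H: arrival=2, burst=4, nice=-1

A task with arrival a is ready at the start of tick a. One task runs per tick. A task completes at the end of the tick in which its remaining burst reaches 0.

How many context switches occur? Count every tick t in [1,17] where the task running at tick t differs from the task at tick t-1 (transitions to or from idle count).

t=0: ready={E} → run E
t=1: ready={E} → run E
t=2: ready={E,H} → run H
t=3: ready={E,F,H} → run F
t=4: ready={E,F,H} → run F
t=5: ready={E,F,H} → run F
t=6: ready={E,F,H} → run F
t=7: ready={E,F,H} → run F
t=8: ready={E,F,H} → run F
t=9: ready={E,H} → run H
t=10: ready={E,H} → run H
t=11: ready={E,H} → run H
t=12: ready={E} → run E
t=13: ready={E} → run E
t=14: ready={E} → run E
t=15: (idle)
t=16: (idle)
t=17: (idle)

context switches = 5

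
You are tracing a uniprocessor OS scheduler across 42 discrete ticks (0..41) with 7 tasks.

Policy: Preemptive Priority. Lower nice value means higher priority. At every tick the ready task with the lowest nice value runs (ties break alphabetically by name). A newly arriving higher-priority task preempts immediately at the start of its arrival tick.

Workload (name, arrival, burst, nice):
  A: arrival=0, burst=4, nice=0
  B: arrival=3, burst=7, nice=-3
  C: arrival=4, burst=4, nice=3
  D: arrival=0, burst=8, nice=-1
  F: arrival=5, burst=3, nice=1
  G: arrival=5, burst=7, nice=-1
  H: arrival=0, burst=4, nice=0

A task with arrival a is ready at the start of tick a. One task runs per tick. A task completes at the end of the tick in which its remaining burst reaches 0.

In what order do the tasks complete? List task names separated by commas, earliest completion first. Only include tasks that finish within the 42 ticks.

completion order = B, D, G, A, H, F, C

t=0: ready={A,D,H} → run D
t=1: ready={A,D,H} → run D
t=2: ready={A,D,H} → run D
t=3: ready={A,B,D,H} → run B
t=4: ready={A,B,C,D,H} → run B
t=5: ready={A,B,C,D,F,G,H} → run B
t=6: ready={A,B,C,D,F,G,H} → run B
t=7: ready={A,B,C,D,F,G,H} → run B
t=8: ready={A,B,C,D,F,G,H} → run B
t=9: ready={A,B,C,D,F,G,H} → run B
t=10: ready={A,C,D,F,G,H} → run D
t=11: ready={A,C,D,F,G,H} → run D
t=12: ready={A,C,D,F,G,H} → run D
t=13: ready={A,C,D,F,G,H} → run D
t=14: ready={A,C,D,F,G,H} → run D
t=15: ready={A,C,F,G,H} → run G
t=16: ready={A,C,F,G,H} → run G
t=17: ready={A,C,F,G,H} → run G
t=18: ready={A,C,F,G,H} → run G
t=19: ready={A,C,F,G,H} → run G
t=20: ready={A,C,F,G,H} → run G
t=21: ready={A,C,F,G,H} → run G
t=22: ready={A,C,F,H} → run A
t=23: ready={A,C,F,H} → run A
t=24: ready={A,C,F,H} → run A
t=25: ready={A,C,F,H} → run A
t=26: ready={C,F,H} → run H
t=27: ready={C,F,H} → run H
t=28: ready={C,F,H} → run H
t=29: ready={C,F,H} → run H
t=30: ready={C,F} → run F
t=31: ready={C,F} → run F
t=32: ready={C,F} → run F
t=33: ready={C} → run C
t=34: ready={C} → run C
t=35: ready={C} → run C
t=36: ready={C} → run C
t=37: (idle)
t=38: (idle)
t=39: (idle)
t=40: (idle)
t=41: (idle)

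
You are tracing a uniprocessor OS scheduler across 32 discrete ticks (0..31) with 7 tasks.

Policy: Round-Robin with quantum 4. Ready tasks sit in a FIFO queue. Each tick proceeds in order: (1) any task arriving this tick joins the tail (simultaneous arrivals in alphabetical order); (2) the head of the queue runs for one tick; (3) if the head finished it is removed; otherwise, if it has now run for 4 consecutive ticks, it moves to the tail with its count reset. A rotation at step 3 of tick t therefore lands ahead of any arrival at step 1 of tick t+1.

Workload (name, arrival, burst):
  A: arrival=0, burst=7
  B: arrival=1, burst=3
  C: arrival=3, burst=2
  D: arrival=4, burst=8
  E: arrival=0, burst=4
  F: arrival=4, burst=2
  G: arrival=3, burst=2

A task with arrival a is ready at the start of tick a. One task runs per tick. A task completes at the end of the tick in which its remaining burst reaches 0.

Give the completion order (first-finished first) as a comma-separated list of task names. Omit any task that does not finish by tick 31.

completion order = E, B, C, G, A, F, D

t=0: queue=[A,E] q_used=0 → run A
t=1: queue=[A,E,B] q_used=1 → run A
t=2: queue=[A,E,B] q_used=2 → run A
t=3: queue=[A,E,B,C,G] q_used=3 → run A
t=4: queue=[E,B,C,G,A,D,F] q_used=0 → run E
t=5: queue=[E,B,C,G,A,D,F] q_used=1 → run E
t=6: queue=[E,B,C,G,A,D,F] q_used=2 → run E
t=7: queue=[E,B,C,G,A,D,F] q_used=3 → run E
t=8: queue=[B,C,G,A,D,F] q_used=0 → run B
t=9: queue=[B,C,G,A,D,F] q_used=1 → run B
t=10: queue=[B,C,G,A,D,F] q_used=2 → run B
t=11: queue=[C,G,A,D,F] q_used=0 → run C
t=12: queue=[C,G,A,D,F] q_used=1 → run C
t=13: queue=[G,A,D,F] q_used=0 → run G
t=14: queue=[G,A,D,F] q_used=1 → run G
t=15: queue=[A,D,F] q_used=0 → run A
t=16: queue=[A,D,F] q_used=1 → run A
t=17: queue=[A,D,F] q_used=2 → run A
t=18: queue=[D,F] q_used=0 → run D
t=19: queue=[D,F] q_used=1 → run D
t=20: queue=[D,F] q_used=2 → run D
t=21: queue=[D,F] q_used=3 → run D
t=22: queue=[F,D] q_used=0 → run F
t=23: queue=[F,D] q_used=1 → run F
t=24: queue=[D] q_used=0 → run D
t=25: queue=[D] q_used=1 → run D
t=26: queue=[D] q_used=2 → run D
t=27: queue=[D] q_used=3 → run D
t=28: (idle)
t=29: (idle)
t=30: (idle)
t=31: (idle)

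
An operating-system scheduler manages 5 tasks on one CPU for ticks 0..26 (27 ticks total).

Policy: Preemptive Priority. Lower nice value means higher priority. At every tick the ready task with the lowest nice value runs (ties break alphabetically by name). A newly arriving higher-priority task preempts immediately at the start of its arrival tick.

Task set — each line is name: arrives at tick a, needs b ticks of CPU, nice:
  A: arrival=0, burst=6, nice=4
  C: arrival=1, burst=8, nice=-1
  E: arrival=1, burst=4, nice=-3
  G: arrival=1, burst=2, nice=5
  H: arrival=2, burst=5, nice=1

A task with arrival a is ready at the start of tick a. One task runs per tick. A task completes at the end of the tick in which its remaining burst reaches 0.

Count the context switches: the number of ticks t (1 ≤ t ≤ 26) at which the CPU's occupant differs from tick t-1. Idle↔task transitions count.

t=0: ready={A} → run A
t=1: ready={A,C,E,G} → run E
t=2: ready={A,C,E,G,H} → run E
t=3: ready={A,C,E,G,H} → run E
t=4: ready={A,C,E,G,H} → run E
t=5: ready={A,C,G,H} → run C
t=6: ready={A,C,G,H} → run C
t=7: ready={A,C,G,H} → run C
t=8: ready={A,C,G,H} → run C
t=9: ready={A,C,G,H} → run C
t=10: ready={A,C,G,H} → run C
t=11: ready={A,C,G,H} → run C
t=12: ready={A,C,G,H} → run C
t=13: ready={A,G,H} → run H
t=14: ready={A,G,H} → run H
t=15: ready={A,G,H} → run H
t=16: ready={A,G,H} → run H
t=17: ready={A,G,H} → run H
t=18: ready={A,G} → run A
t=19: ready={A,G} → run A
t=20: ready={A,G} → run A
t=21: ready={A,G} → run A
t=22: ready={A,G} → run A
t=23: ready={G} → run G
t=24: ready={G} → run G
t=25: (idle)
t=26: (idle)

context switches = 6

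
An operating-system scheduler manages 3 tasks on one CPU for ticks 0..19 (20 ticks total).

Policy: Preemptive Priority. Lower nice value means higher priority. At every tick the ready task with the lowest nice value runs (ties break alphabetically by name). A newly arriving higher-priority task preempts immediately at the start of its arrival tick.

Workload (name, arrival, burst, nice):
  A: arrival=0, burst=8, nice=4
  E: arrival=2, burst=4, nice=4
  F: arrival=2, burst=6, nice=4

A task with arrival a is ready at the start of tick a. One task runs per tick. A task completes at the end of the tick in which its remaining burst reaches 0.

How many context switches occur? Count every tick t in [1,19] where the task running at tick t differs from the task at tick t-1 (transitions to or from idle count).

context switches = 3

t=0: ready={A} → run A
t=1: ready={A} → run A
t=2: ready={A,E,F} → run A
t=3: ready={A,E,F} → run A
t=4: ready={A,E,F} → run A
t=5: ready={A,E,F} → run A
t=6: ready={A,E,F} → run A
t=7: ready={A,E,F} → run A
t=8: ready={E,F} → run E
t=9: ready={E,F} → run E
t=10: ready={E,F} → run E
t=11: ready={E,F} → run E
t=12: ready={F} → run F
t=13: ready={F} → run F
t=14: ready={F} → run F
t=15: ready={F} → run F
t=16: ready={F} → run F
t=17: ready={F} → run F
t=18: (idle)
t=19: (idle)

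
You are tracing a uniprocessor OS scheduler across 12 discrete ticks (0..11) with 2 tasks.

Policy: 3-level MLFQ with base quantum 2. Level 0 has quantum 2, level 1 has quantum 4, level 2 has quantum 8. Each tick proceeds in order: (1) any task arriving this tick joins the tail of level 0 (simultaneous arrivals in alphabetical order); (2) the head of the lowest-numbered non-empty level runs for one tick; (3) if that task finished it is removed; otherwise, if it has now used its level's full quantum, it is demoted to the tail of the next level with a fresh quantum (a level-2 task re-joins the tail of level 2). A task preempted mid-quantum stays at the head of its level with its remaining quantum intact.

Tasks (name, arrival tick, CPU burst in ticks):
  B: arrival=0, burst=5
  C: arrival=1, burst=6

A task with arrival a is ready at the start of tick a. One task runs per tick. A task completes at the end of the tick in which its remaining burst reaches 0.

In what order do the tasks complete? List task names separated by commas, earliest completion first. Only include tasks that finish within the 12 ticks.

t=0: L0/L1/L2 = B/-/- → run B
t=1: L0/L1/L2 = BC/-/- → run B
t=2: L0/L1/L2 = C/B/- → run C
t=3: L0/L1/L2 = C/B/- → run C
t=4: L0/L1/L2 = -/BC/- → run B
t=5: L0/L1/L2 = -/BC/- → run B
t=6: L0/L1/L2 = -/BC/- → run B
t=7: L0/L1/L2 = -/C/- → run C
t=8: L0/L1/L2 = -/C/- → run C
t=9: L0/L1/L2 = -/C/- → run C
t=10: L0/L1/L2 = -/C/- → run C
t=11: (idle)

completion order = B, C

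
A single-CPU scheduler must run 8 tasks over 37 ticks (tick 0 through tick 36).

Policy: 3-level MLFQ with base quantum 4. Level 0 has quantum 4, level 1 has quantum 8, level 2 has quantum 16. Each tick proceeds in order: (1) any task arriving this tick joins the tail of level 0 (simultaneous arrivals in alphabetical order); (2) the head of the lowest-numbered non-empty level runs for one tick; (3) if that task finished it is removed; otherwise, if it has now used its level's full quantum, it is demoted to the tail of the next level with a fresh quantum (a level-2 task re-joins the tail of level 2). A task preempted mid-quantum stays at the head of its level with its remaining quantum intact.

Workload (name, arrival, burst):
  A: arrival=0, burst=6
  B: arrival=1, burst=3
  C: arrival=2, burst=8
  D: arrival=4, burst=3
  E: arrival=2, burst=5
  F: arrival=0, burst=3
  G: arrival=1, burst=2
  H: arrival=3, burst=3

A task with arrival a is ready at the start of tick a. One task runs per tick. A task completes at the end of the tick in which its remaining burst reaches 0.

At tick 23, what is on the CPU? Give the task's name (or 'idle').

running at tick 23 = D

t=0: L0/L1/L2 = AF/-/- → run A
t=1: L0/L1/L2 = AFBG/-/- → run A
t=2: L0/L1/L2 = AFBGCE/-/- → run A
t=3: L0/L1/L2 = AFBGCEH/-/- → run A
t=4: L0/L1/L2 = FBGCEHD/A/- → run F
t=5: L0/L1/L2 = FBGCEHD/A/- → run F
t=6: L0/L1/L2 = FBGCEHD/A/- → run F
t=7: L0/L1/L2 = BGCEHD/A/- → run B
t=8: L0/L1/L2 = BGCEHD/A/- → run B
t=9: L0/L1/L2 = BGCEHD/A/- → run B
t=10: L0/L1/L2 = GCEHD/A/- → run G
t=11: L0/L1/L2 = GCEHD/A/- → run G
t=12: L0/L1/L2 = CEHD/A/- → run C
t=13: L0/L1/L2 = CEHD/A/- → run C
t=14: L0/L1/L2 = CEHD/A/- → run C
t=15: L0/L1/L2 = CEHD/A/- → run C
t=16: L0/L1/L2 = EHD/AC/- → run E
t=17: L0/L1/L2 = EHD/AC/- → run E
t=18: L0/L1/L2 = EHD/AC/- → run E
t=19: L0/L1/L2 = EHD/AC/- → run E
t=20: L0/L1/L2 = HD/ACE/- → run H
t=21: L0/L1/L2 = HD/ACE/- → run H
t=22: L0/L1/L2 = HD/ACE/- → run H
t=23: L0/L1/L2 = D/ACE/- → run D
t=24: L0/L1/L2 = D/ACE/- → run D
t=25: L0/L1/L2 = D/ACE/- → run D
t=26: L0/L1/L2 = -/ACE/- → run A
t=27: L0/L1/L2 = -/ACE/- → run A
t=28: L0/L1/L2 = -/CE/- → run C
t=29: L0/L1/L2 = -/CE/- → run C
t=30: L0/L1/L2 = -/CE/- → run C
t=31: L0/L1/L2 = -/CE/- → run C
t=32: L0/L1/L2 = -/E/- → run E
t=33: (idle)
t=34: (idle)
t=35: (idle)
t=36: (idle)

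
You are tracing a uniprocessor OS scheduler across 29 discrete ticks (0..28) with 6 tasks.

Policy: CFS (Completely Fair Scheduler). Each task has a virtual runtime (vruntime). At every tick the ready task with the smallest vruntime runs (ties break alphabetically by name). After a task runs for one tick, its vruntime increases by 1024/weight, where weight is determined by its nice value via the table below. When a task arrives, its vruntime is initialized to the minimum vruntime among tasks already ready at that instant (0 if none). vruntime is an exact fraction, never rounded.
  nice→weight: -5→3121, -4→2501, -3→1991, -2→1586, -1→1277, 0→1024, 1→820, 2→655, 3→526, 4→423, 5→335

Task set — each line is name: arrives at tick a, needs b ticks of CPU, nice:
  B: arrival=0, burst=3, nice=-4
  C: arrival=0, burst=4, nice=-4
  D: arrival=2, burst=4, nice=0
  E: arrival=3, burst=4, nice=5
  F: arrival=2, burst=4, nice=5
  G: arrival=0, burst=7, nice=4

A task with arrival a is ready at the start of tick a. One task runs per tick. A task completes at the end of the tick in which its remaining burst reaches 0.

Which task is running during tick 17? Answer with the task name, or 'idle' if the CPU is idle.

t=0: vr[B=0 C=0 G=0] → run B
t=1: vr[B=1024/2501 C=0 G=0] → run C
t=2: vr[B=1024/2501 C=1024/2501 D=0 F=0 G=0] → run D
t=3: vr[B=1024/2501 C=1024/2501 D=1 E=0 F=0 G=0] → run E
t=4: vr[B=1024/2501 C=1024/2501 D=1 E=1024/335 F=0 G=0] → run F
t=5: vr[B=1024/2501 C=1024/2501 D=1 E=1024/335 F=1024/335 G=0] → run G
t=6: vr[B=1024/2501 C=1024/2501 D=1 E=1024/335 F=1024/335 G=1024/423] → run B
t=7: vr[B=2048/2501 C=1024/2501 D=1 E=1024/335 F=1024/335 G=1024/423] → run C
t=8: vr[B=2048/2501 C=2048/2501 D=1 E=1024/335 F=1024/335 G=1024/423] → run B
t=9: vr[C=2048/2501 D=1 E=1024/335 F=1024/335 G=1024/423] → run C
t=10: vr[C=3072/2501 D=1 E=1024/335 F=1024/335 G=1024/423] → run D
t=11: vr[C=3072/2501 D=2 E=1024/335 F=1024/335 G=1024/423] → run C
t=12: vr[D=2 E=1024/335 F=1024/335 G=1024/423] → run D
t=13: vr[D=3 E=1024/335 F=1024/335 G=1024/423] → run G
t=14: vr[D=3 E=1024/335 F=1024/335 G=2048/423] → run D
t=15: vr[E=1024/335 F=1024/335 G=2048/423] → run E
t=16: vr[E=2048/335 F=1024/335 G=2048/423] → run F
t=17: vr[E=2048/335 F=2048/335 G=2048/423] → run G
t=18: vr[E=2048/335 F=2048/335 G=1024/141] → run E
t=19: vr[E=3072/335 F=2048/335 G=1024/141] → run F
t=20: vr[E=3072/335 F=3072/335 G=1024/141] → run G
t=21: vr[E=3072/335 F=3072/335 G=4096/423] → run E
t=22: vr[F=3072/335 G=4096/423] → run F
t=23: vr[G=4096/423] → run G
t=24: vr[G=5120/423] → run G
t=25: vr[G=2048/141] → run G
t=26: (idle)
t=27: (idle)
t=28: (idle)

running at tick 17 = G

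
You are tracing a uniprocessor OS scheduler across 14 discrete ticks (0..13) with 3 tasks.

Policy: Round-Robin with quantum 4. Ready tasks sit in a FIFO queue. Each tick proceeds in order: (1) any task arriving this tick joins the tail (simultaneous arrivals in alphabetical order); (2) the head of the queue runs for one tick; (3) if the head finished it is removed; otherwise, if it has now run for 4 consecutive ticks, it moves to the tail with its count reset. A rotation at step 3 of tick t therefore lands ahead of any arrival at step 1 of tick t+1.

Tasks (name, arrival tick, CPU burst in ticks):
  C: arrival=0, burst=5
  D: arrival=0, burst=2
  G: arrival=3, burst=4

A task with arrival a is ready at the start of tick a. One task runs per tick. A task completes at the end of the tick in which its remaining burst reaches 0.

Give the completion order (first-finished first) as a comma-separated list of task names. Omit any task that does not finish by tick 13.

completion order = D, G, C

t=0: queue=[C,D] q_used=0 → run C
t=1: queue=[C,D] q_used=1 → run C
t=2: queue=[C,D] q_used=2 → run C
t=3: queue=[C,D,G] q_used=3 → run C
t=4: queue=[D,G,C] q_used=0 → run D
t=5: queue=[D,G,C] q_used=1 → run D
t=6: queue=[G,C] q_used=0 → run G
t=7: queue=[G,C] q_used=1 → run G
t=8: queue=[G,C] q_used=2 → run G
t=9: queue=[G,C] q_used=3 → run G
t=10: queue=[C] q_used=0 → run C
t=11: (idle)
t=12: (idle)
t=13: (idle)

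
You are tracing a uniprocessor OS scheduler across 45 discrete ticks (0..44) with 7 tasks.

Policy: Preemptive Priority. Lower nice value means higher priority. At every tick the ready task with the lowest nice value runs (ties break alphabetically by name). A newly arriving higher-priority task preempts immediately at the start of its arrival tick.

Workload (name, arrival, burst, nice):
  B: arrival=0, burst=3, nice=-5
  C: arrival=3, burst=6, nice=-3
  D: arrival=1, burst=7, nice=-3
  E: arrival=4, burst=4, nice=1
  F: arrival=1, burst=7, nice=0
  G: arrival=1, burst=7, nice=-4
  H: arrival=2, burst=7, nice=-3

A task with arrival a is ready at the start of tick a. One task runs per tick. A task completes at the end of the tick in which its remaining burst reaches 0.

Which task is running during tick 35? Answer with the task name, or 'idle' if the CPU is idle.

running at tick 35 = F

t=0: ready={B} → run B
t=1: ready={B,D,F,G} → run B
t=2: ready={B,D,F,G,H} → run B
t=3: ready={C,D,F,G,H} → run G
t=4: ready={C,D,E,F,G,H} → run G
t=5: ready={C,D,E,F,G,H} → run G
t=6: ready={C,D,E,F,G,H} → run G
t=7: ready={C,D,E,F,G,H} → run G
t=8: ready={C,D,E,F,G,H} → run G
t=9: ready={C,D,E,F,G,H} → run G
t=10: ready={C,D,E,F,H} → run C
t=11: ready={C,D,E,F,H} → run C
t=12: ready={C,D,E,F,H} → run C
t=13: ready={C,D,E,F,H} → run C
t=14: ready={C,D,E,F,H} → run C
t=15: ready={C,D,E,F,H} → run C
t=16: ready={D,E,F,H} → run D
t=17: ready={D,E,F,H} → run D
t=18: ready={D,E,F,H} → run D
t=19: ready={D,E,F,H} → run D
t=20: ready={D,E,F,H} → run D
t=21: ready={D,E,F,H} → run D
t=22: ready={D,E,F,H} → run D
t=23: ready={E,F,H} → run H
t=24: ready={E,F,H} → run H
t=25: ready={E,F,H} → run H
t=26: ready={E,F,H} → run H
t=27: ready={E,F,H} → run H
t=28: ready={E,F,H} → run H
t=29: ready={E,F,H} → run H
t=30: ready={E,F} → run F
t=31: ready={E,F} → run F
t=32: ready={E,F} → run F
t=33: ready={E,F} → run F
t=34: ready={E,F} → run F
t=35: ready={E,F} → run F
t=36: ready={E,F} → run F
t=37: ready={E} → run E
t=38: ready={E} → run E
t=39: ready={E} → run E
t=40: ready={E} → run E
t=41: (idle)
t=42: (idle)
t=43: (idle)
t=44: (idle)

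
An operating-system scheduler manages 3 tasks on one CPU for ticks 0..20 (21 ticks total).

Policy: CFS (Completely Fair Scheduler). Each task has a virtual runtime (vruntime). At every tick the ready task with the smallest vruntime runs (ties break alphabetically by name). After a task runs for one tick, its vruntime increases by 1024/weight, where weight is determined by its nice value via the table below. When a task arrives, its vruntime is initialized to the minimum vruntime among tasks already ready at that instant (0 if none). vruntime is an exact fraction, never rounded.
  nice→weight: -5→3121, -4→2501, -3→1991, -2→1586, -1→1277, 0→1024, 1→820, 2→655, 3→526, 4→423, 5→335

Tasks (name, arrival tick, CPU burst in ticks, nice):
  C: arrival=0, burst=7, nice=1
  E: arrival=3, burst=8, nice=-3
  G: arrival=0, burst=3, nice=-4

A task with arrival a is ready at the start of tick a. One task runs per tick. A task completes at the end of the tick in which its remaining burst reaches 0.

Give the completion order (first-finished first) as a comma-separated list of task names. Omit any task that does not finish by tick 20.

completion order = G, E, C

t=0: vr[C=0 G=0] → run C
t=1: vr[C=256/205 G=0] → run G
t=2: vr[C=256/205 G=1024/2501] → run G
t=3: vr[C=256/205 E=2048/2501 G=2048/2501] → run E
t=4: vr[C=256/205 E=6638592/4979491 G=2048/2501] → run G
t=5: vr[C=256/205 E=6638592/4979491] → run C
t=6: vr[C=512/205 E=6638592/4979491] → run E
t=7: vr[C=512/205 E=9199616/4979491] → run E
t=8: vr[C=512/205 E=11760640/4979491] → run E
t=9: vr[C=512/205 E=14321664/4979491] → run C
t=10: vr[C=768/205 E=14321664/4979491] → run E
t=11: vr[C=768/205 E=16882688/4979491] → run E
t=12: vr[C=768/205 E=19443712/4979491] → run C
t=13: vr[C=1024/205 E=19443712/4979491] → run E
t=14: vr[C=1024/205 E=22004736/4979491] → run E
t=15: vr[C=1024/205] → run C
t=16: vr[C=256/41] → run C
t=17: vr[C=1536/205] → run C
t=18: (idle)
t=19: (idle)
t=20: (idle)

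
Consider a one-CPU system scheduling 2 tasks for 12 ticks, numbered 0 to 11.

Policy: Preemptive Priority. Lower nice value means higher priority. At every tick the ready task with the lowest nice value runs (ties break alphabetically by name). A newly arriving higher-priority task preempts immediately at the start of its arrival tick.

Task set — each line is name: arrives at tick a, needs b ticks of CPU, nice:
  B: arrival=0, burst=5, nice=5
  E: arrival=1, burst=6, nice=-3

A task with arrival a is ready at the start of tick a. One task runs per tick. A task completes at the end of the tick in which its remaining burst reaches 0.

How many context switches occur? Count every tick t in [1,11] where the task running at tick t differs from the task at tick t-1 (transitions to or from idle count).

context switches = 3

t=0: ready={B} → run B
t=1: ready={B,E} → run E
t=2: ready={B,E} → run E
t=3: ready={B,E} → run E
t=4: ready={B,E} → run E
t=5: ready={B,E} → run E
t=6: ready={B,E} → run E
t=7: ready={B} → run B
t=8: ready={B} → run B
t=9: ready={B} → run B
t=10: ready={B} → run B
t=11: (idle)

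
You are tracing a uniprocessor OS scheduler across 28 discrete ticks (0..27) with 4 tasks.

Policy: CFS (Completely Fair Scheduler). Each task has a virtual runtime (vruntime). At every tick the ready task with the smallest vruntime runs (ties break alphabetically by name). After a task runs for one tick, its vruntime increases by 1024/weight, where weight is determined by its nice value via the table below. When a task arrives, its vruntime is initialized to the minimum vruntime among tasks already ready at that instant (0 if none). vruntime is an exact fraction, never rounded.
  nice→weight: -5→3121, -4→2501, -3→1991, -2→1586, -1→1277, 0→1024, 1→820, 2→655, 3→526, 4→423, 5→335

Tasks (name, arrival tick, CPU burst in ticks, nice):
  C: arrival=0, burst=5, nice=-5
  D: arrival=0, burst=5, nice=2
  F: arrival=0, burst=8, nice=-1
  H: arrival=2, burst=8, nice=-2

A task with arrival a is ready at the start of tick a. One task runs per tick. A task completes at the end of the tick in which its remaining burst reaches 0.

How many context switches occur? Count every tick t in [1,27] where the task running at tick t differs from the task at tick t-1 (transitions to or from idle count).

context switches = 24

t=0: vr[C=0 D=0 F=0] → run C
t=1: vr[C=1024/3121 D=0 F=0] → run D
t=2: vr[C=1024/3121 D=1024/655 F=0 H=0] → run F
t=3: vr[C=1024/3121 D=1024/655 F=1024/1277 H=0] → run H
t=4: vr[C=1024/3121 D=1024/655 F=1024/1277 H=512/793] → run C
t=5: vr[C=2048/3121 D=1024/655 F=1024/1277 H=512/793] → run H
t=6: vr[C=2048/3121 D=1024/655 F=1024/1277 H=1024/793] → run C
t=7: vr[C=3072/3121 D=1024/655 F=1024/1277 H=1024/793] → run F
t=8: vr[C=3072/3121 D=1024/655 F=2048/1277 H=1024/793] → run C
t=9: vr[C=4096/3121 D=1024/655 F=2048/1277 H=1024/793] → run H
t=10: vr[C=4096/3121 D=1024/655 F=2048/1277 H=1536/793] → run C
t=11: vr[D=1024/655 F=2048/1277 H=1536/793] → run D
t=12: vr[D=2048/655 F=2048/1277 H=1536/793] → run F
t=13: vr[D=2048/655 F=3072/1277 H=1536/793] → run H
t=14: vr[D=2048/655 F=3072/1277 H=2048/793] → run F
t=15: vr[D=2048/655 F=4096/1277 H=2048/793] → run H
t=16: vr[D=2048/655 F=4096/1277 H=2560/793] → run D
t=17: vr[D=3072/655 F=4096/1277 H=2560/793] → run F
t=18: vr[D=3072/655 F=5120/1277 H=2560/793] → run H
t=19: vr[D=3072/655 F=5120/1277 H=3072/793] → run H
t=20: vr[D=3072/655 F=5120/1277 H=3584/793] → run F
t=21: vr[D=3072/655 F=6144/1277 H=3584/793] → run H
t=22: vr[D=3072/655 F=6144/1277] → run D
t=23: vr[D=4096/655 F=6144/1277] → run F
t=24: vr[D=4096/655 F=7168/1277] → run F
t=25: vr[D=4096/655] → run D
t=26: (idle)
t=27: (idle)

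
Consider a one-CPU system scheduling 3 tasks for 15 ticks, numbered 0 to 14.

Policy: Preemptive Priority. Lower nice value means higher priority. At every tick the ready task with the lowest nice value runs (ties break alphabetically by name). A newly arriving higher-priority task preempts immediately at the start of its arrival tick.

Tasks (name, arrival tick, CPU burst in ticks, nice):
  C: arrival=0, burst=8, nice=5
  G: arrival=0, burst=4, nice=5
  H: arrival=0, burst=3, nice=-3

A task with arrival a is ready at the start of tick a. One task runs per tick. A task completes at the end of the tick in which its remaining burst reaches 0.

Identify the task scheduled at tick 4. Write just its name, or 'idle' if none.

running at tick 4 = C

t=0: ready={C,G,H} → run H
t=1: ready={C,G,H} → run H
t=2: ready={C,G,H} → run H
t=3: ready={C,G} → run C
t=4: ready={C,G} → run C
t=5: ready={C,G} → run C
t=6: ready={C,G} → run C
t=7: ready={C,G} → run C
t=8: ready={C,G} → run C
t=9: ready={C,G} → run C
t=10: ready={C,G} → run C
t=11: ready={G} → run G
t=12: ready={G} → run G
t=13: ready={G} → run G
t=14: ready={G} → run G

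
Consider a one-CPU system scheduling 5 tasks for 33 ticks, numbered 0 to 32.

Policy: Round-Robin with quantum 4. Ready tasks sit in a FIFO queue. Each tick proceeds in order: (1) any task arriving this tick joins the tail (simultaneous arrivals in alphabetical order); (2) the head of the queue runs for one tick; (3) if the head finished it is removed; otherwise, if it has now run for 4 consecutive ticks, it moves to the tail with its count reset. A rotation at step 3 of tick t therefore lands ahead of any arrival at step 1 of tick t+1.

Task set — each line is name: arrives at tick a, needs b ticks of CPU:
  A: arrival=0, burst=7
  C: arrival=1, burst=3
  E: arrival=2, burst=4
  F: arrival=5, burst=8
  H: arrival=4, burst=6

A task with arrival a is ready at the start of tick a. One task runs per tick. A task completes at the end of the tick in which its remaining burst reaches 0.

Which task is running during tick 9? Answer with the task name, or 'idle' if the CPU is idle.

running at tick 9 = E

t=0: queue=[A] q_used=0 → run A
t=1: queue=[A,C] q_used=1 → run A
t=2: queue=[A,C,E] q_used=2 → run A
t=3: queue=[A,C,E] q_used=3 → run A
t=4: queue=[C,E,A,H] q_used=0 → run C
t=5: queue=[C,E,A,H,F] q_used=1 → run C
t=6: queue=[C,E,A,H,F] q_used=2 → run C
t=7: queue=[E,A,H,F] q_used=0 → run E
t=8: queue=[E,A,H,F] q_used=1 → run E
t=9: queue=[E,A,H,F] q_used=2 → run E
t=10: queue=[E,A,H,F] q_used=3 → run E
t=11: queue=[A,H,F] q_used=0 → run A
t=12: queue=[A,H,F] q_used=1 → run A
t=13: queue=[A,H,F] q_used=2 → run A
t=14: queue=[H,F] q_used=0 → run H
t=15: queue=[H,F] q_used=1 → run H
t=16: queue=[H,F] q_used=2 → run H
t=17: queue=[H,F] q_used=3 → run H
t=18: queue=[F,H] q_used=0 → run F
t=19: queue=[F,H] q_used=1 → run F
t=20: queue=[F,H] q_used=2 → run F
t=21: queue=[F,H] q_used=3 → run F
t=22: queue=[H,F] q_used=0 → run H
t=23: queue=[H,F] q_used=1 → run H
t=24: queue=[F] q_used=0 → run F
t=25: queue=[F] q_used=1 → run F
t=26: queue=[F] q_used=2 → run F
t=27: queue=[F] q_used=3 → run F
t=28: (idle)
t=29: (idle)
t=30: (idle)
t=31: (idle)
t=32: (idle)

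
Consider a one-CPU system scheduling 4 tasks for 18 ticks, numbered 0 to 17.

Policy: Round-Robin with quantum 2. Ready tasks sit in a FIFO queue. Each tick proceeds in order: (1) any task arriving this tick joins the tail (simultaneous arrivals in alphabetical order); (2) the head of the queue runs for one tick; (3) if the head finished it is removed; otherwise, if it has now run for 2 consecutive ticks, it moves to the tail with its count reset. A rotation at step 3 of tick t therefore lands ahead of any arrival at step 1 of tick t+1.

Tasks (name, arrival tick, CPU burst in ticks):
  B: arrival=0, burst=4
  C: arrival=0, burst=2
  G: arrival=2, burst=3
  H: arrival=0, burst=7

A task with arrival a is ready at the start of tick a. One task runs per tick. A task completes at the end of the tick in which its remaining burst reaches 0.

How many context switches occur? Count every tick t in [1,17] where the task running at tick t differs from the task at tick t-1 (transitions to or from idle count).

context switches = 8

t=0: queue=[B,C,H] q_used=0 → run B
t=1: queue=[B,C,H] q_used=1 → run B
t=2: queue=[C,H,B,G] q_used=0 → run C
t=3: queue=[C,H,B,G] q_used=1 → run C
t=4: queue=[H,B,G] q_used=0 → run H
t=5: queue=[H,B,G] q_used=1 → run H
t=6: queue=[B,G,H] q_used=0 → run B
t=7: queue=[B,G,H] q_used=1 → run B
t=8: queue=[G,H] q_used=0 → run G
t=9: queue=[G,H] q_used=1 → run G
t=10: queue=[H,G] q_used=0 → run H
t=11: queue=[H,G] q_used=1 → run H
t=12: queue=[G,H] q_used=0 → run G
t=13: queue=[H] q_used=0 → run H
t=14: queue=[H] q_used=1 → run H
t=15: queue=[H] q_used=0 → run H
t=16: (idle)
t=17: (idle)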